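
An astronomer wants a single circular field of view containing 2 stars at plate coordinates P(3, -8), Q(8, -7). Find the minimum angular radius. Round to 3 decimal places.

2.550

The smallest circle enclosing two points has them as diameter endpoints.
Centre = midpoint = (5.5, -7.5); r² = |PQ|²/4 = 26/4 = 6.5.
r = √(6.5) ≈ 2.550.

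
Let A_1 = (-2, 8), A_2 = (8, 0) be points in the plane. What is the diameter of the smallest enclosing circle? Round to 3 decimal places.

The smallest circle enclosing two points has them as diameter endpoints.
Centre = midpoint = (3, 4); r² = |A_1A_2|²/4 = 164/4 = 41.
Diameter = 2r = 2√41 ≈ 12.806.

12.806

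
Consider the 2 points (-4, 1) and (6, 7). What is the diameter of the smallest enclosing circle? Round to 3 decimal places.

The smallest circle enclosing two points has them as diameter endpoints.
Centre = midpoint = (1, 4); r² = |(-4, 1)−(6, 7)|²/4 = 136/4 = 34.
Diameter = 2r = 2√34 ≈ 11.662.

11.662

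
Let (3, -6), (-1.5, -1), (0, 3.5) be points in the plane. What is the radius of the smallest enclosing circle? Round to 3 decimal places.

Call the three points A, B, C in the order given.
Side lengths²: AB² = 45.25, AC² = 99.25, BC² = 22.5.
Since AC² = 99.25 ≥ 45.25 + 22.5 = 67.75, the angle opposite AC is not acute, so the smallest enclosing circle has AC as diameter.
Centre = midpoint of AC = (1.5, -1.25), r² = 99.25/4 = 24.8125.
r = √(24.8125) ≈ 4.981.

4.981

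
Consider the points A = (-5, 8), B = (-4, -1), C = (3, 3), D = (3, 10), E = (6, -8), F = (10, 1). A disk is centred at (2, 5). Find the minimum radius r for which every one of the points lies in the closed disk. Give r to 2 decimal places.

13.60

The required radius is the distance from (2, 5) to the farthest point.
Squared distances: 58, 72, 5, 26, 185, 80.
Maximum is 185, attained at E.
r = √185 ≈ 13.60.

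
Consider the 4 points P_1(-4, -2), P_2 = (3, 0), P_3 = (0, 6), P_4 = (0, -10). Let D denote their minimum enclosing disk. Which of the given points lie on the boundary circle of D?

The minimum enclosing circle of a finite set is fixed by two of the points (as a diameter) or three (as a circumcircle).
The farthest pair is P_3–P_4 with squared distance 256. The circle on this segment as diameter has centre (0, -2) and r² = 256/4 = 64.
Check P_1: distance² to centre = 16 ≤ 64, so it lies inside.
All remaining points lie in this disk, and no smaller disk contains both endpoints, so this is the minimum enclosing circle.
The points at distance exactly r from the centre are P_3, P_4 — 2 points.

P_3, P_4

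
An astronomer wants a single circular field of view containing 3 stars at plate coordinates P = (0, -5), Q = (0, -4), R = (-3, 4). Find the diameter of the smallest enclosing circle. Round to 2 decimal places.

9.49

Side lengths²: PQ² = 1, PR² = 90, QR² = 73.
Since PR² = 90 ≥ 73 + 1 = 74, the angle opposite PR is not acute, so the smallest enclosing circle has PR as diameter.
Centre = midpoint of PR = (-1.5, -0.5), r² = 90/4 = 22.5.
Diameter = 2r = 2√(22.5) ≈ 9.49.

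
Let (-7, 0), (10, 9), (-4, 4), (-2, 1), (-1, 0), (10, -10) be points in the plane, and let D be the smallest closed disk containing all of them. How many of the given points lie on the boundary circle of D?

3

By Welzl's lemma the MEC is supported by two points (diametrically opposite) or three points (on a circumcircle).
The minimum enclosing circle is determined by three boundary points: (-7, 0), (10, 9), (10, -10).
Their circumcentre is (141/34, -0.5) with r² = 71965/578.
The farthest remaining point (-4, 4) is at distance² 50069/578 ≤ 71965/578.
The points at distance exactly r from the centre are (-7, 0), (10, 9), (10, -10) — 3 points.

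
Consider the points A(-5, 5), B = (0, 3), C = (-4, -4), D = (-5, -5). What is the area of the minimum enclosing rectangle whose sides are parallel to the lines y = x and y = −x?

In coordinates u = x + y, v = x − y the rectangle is axis-aligned; the map (x,y)→(u,v) scales areas by 2.
u-values: 0, 3, -8, -10; range = 3 − (-10) = 13.
v-values: -10, -3, 0, 0; range = 0 − (-10) = 10.
Area = (13 × 10) / 2 = 65.

65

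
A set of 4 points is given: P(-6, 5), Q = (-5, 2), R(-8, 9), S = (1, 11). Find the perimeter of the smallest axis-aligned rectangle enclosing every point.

Width = max x − min x = 1 − (-8) = 9.
Height = max y − min y = 11 − 2 = 9.
Perimeter = 2(9 + 9) = 36.

36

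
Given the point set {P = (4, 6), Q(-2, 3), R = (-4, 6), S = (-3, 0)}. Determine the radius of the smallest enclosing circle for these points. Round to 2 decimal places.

4.67

A smallest enclosing disk is always determined by at most three of the input points on its boundary.
The minimum enclosing circle is determined by three boundary points: P, R, S.
Their circumcentre is (0, 43/12) with r² = 3145/144.
The farthest remaining point Q is at distance² 625/144 ≤ 3145/144.
r = √(3145/144) ≈ 4.67.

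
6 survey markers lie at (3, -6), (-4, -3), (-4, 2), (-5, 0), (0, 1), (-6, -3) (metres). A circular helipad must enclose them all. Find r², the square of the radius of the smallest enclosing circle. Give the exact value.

16385/578

A smallest enclosing disk is always determined by at most three of the input points on its boundary.
The minimum enclosing circle is determined by three boundary points: (3, -6), (-4, 2), (-6, -3).
Their circumcentre is (-25/34, -75/34) with r² = 16385/578.
The farthest remaining point (-5, 0) is at distance² 13325/578 ≤ 16385/578.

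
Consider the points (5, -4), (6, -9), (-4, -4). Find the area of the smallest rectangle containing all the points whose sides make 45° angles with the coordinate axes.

In coordinates u = x + y, v = x − y the rectangle is axis-aligned; the map (x,y)→(u,v) scales areas by 2.
u-values: 1, -3, -8; range = 1 − (-8) = 9.
v-values: 9, 15, 0; range = 15 − 0 = 15.
Area = (9 × 15) / 2 = 67.5.

67.5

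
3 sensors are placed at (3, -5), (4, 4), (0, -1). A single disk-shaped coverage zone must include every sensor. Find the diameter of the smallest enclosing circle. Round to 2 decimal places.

9.06

Call the three points A, B, C in the order given.
Side lengths²: AB² = 82, AC² = 25, BC² = 41.
Since AB² = 82 ≥ 41 + 25 = 66, the angle opposite AB is not acute, so the smallest enclosing circle has AB as diameter.
Centre = midpoint of AB = (3.5, -0.5), r² = 82/4 = 20.5.
Diameter = 2r = 2√(20.5) ≈ 9.06.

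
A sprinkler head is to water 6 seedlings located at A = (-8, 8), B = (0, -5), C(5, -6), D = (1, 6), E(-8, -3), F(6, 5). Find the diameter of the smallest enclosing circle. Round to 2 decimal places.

By Welzl's lemma the MEC is supported by two points (diametrically opposite) or three points (on a circumcircle).
The farthest pair is A–C with squared distance 365. The circle on this segment as diameter has centre (-1.5, 1) and r² = 365/4 = 91.25.
Check B: distance² to centre = 38.25 ≤ 91.25, so it lies inside.
All remaining points lie in this disk, and no smaller disk contains both endpoints, so this is the minimum enclosing circle.
Diameter = 2r = 2√(91.25) ≈ 19.10.

19.10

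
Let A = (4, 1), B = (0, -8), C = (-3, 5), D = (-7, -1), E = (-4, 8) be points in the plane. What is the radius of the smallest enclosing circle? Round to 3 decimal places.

The farthest pair is B–E with squared distance 272. The circle on this segment as diameter has centre (-2, 0) and r² = 272/4 = 68.
Check A: distance² to centre = 37 ≤ 68, so it lies inside.
All remaining points lie in this disk, and no smaller disk contains both endpoints, so this is the minimum enclosing circle.
r = √68 ≈ 8.246.

8.246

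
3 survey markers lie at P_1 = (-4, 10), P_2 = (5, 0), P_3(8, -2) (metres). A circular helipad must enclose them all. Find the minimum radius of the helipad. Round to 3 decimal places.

Side lengths²: P_1P_2² = 181, P_1P_3² = 288, P_2P_3² = 13.
Since P_1P_3² = 288 ≥ 181 + 13 = 194, the angle opposite P_1P_3 is not acute, so the smallest enclosing circle has P_1P_3 as diameter.
Centre = midpoint of P_1P_3 = (2, 4), r² = 288/4 = 72.
r = √72 ≈ 8.485.

8.485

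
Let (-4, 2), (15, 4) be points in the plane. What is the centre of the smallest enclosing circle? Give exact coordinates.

The smallest circle enclosing two points has them as diameter endpoints.
Centre = midpoint = (5.5, 3); r² = |(-4, 2)−(15, 4)|²/4 = 365/4 = 91.25.
Centre = (5.5, 3).

(5.5, 3)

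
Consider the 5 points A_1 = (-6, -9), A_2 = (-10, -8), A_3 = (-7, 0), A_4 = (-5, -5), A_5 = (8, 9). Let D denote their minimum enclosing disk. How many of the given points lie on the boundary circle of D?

A smallest enclosing disk is always determined by at most three of the input points on its boundary.
The farthest pair is A_2–A_5 with squared distance 613. The circle on this segment as diameter has centre (-1, 0.5) and r² = 613/4 = 153.25.
Check A_1: distance² to centre = 115.25 ≤ 153.25, so it lies inside.
All remaining points lie in this disk, and no smaller disk contains both endpoints, so this is the minimum enclosing circle.
The points at distance exactly r from the centre are A_2, A_5 — 2 points.

2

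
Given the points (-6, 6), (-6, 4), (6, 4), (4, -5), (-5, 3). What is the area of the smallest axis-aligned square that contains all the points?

The bounding box has width 12 and height 11.
An axis-aligned square enclosing the set must have side ≥ max(width, height).
So the minimum side is max(12, 11) = 12.
Area = 12² = 144.

144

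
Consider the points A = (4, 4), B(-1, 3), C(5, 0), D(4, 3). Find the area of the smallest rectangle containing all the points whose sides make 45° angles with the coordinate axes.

27

In coordinates u = x + y, v = x − y the rectangle is axis-aligned; the map (x,y)→(u,v) scales areas by 2.
u-values: 8, 2, 5, 7; range = 8 − 2 = 6.
v-values: 0, -4, 5, 1; range = 5 − (-4) = 9.
Area = (6 × 9) / 2 = 27.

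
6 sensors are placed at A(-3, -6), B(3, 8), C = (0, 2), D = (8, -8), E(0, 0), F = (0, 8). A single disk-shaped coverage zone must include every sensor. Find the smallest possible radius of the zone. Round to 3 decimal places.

By Welzl's lemma the MEC is supported by two points (diametrically opposite) or three points (on a circumcircle).
The minimum enclosing circle is determined by three boundary points: A, D, F.
Their circumcentre is (3.75, -0.125) with r² = 80.078125.
The farthest remaining point B is at distance² 66.578125 ≤ 80.078125.
r = √(80.078125) ≈ 8.949.

8.949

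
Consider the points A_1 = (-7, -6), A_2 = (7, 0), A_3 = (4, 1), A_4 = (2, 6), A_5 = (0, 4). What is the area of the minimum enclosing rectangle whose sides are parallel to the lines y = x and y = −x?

In coordinates u = x + y, v = x − y the rectangle is axis-aligned; the map (x,y)→(u,v) scales areas by 2.
u-values: -13, 7, 5, 8, 4; range = 8 − (-13) = 21.
v-values: -1, 7, 3, -4, -4; range = 7 − (-4) = 11.
Area = (21 × 11) / 2 = 115.5.

115.5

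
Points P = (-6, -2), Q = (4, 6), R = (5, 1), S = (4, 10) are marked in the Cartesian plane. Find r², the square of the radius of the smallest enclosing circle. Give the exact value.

The minimum enclosing circle of a finite set is fixed by two of the points (as a diameter) or three (as a circumcircle).
The farthest pair is P–S with squared distance 244. The circle on this segment as diameter has centre (-1, 4) and r² = 244/4 = 61.
Check Q: distance² to centre = 29 ≤ 61, so it lies inside.
All remaining points lie in this disk, and no smaller disk contains both endpoints, so this is the minimum enclosing circle.

61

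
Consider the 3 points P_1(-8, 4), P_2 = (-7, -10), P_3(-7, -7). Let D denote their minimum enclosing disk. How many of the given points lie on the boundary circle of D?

Side lengths²: P_1P_2² = 197, P_1P_3² = 122, P_2P_3² = 9.
Since P_1P_2² = 197 ≥ 122 + 9 = 131, the angle opposite P_1P_2 is not acute, so the smallest enclosing circle has P_1P_2 as diameter.
Centre = midpoint of P_1P_2 = (-7.5, -3), r² = 197/4 = 49.25.
The points at distance exactly r from the centre are P_1, P_2 — 2 points.

2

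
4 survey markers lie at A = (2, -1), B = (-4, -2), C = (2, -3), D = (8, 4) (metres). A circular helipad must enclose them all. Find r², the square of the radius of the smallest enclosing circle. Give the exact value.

45

The farthest pair is B–D with squared distance 180. The circle on this segment as diameter has centre (2, 1) and r² = 180/4 = 45.
Check A: distance² to centre = 4 ≤ 45, so it lies inside.
All remaining points lie in this disk, and no smaller disk contains both endpoints, so this is the minimum enclosing circle.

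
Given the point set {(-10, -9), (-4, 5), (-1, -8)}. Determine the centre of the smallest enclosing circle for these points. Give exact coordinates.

(-371/60, -2.35)

Call the three points A, B, C in the order given.
Side lengths²: AB² = 232, AC² = 82, BC² = 178.
Since AB² = 232 < 178 + 82 = 260, the triangle is acute, so the smallest enclosing circle is the circumcircle.
Circumcentre = (-371/60, -2.35), r² = 105821/1800.
Centre = (-371/60, -2.35).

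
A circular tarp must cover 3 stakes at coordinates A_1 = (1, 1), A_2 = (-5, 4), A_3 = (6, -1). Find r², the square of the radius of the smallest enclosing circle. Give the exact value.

36.5

Side lengths²: A_1A_2² = 45, A_1A_3² = 29, A_2A_3² = 146.
Since A_2A_3² = 146 ≥ 45 + 29 = 74, the angle opposite A_2A_3 is not acute, so the smallest enclosing circle has A_2A_3 as diameter.
Centre = midpoint of A_2A_3 = (0.5, 1.5), r² = 146/4 = 36.5.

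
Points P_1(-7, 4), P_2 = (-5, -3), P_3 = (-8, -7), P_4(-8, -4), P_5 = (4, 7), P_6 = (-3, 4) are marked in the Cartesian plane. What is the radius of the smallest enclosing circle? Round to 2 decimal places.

9.22

A smallest enclosing disk is always determined by at most three of the input points on its boundary.
The farthest pair is P_3–P_5 with squared distance 340. The circle on this segment as diameter has centre (-2, 0) and r² = 340/4 = 85.
Check P_1: distance² to centre = 41 ≤ 85, so it lies inside.
All remaining points lie in this disk, and no smaller disk contains both endpoints, so this is the minimum enclosing circle.
r = √85 ≈ 9.22.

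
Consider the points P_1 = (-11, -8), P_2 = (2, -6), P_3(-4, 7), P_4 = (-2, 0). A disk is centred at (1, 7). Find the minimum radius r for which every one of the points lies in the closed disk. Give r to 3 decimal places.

The required radius is the distance from (1, 7) to the farthest point.
Squared distances: 369, 170, 25, 58.
Maximum is 369, attained at P_1.
r = √369 ≈ 19.209.

19.209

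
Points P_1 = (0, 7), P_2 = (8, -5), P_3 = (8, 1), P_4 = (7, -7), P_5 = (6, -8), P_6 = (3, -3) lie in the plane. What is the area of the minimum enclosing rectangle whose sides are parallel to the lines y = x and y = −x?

115.5

In coordinates u = x + y, v = x − y the rectangle is axis-aligned; the map (x,y)→(u,v) scales areas by 2.
u-values: 7, 3, 9, 0, -2, 0; range = 9 − (-2) = 11.
v-values: -7, 13, 7, 14, 14, 6; range = 14 − (-7) = 21.
Area = (11 × 21) / 2 = 115.5.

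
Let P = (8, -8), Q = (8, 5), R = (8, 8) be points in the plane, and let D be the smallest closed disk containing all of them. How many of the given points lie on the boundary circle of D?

Side lengths²: PQ² = 169, PR² = 256, QR² = 9.
Since PR² = 256 ≥ 169 + 9 = 178, the angle opposite PR is not acute, so the smallest enclosing circle has PR as diameter.
Centre = midpoint of PR = (8, 0), r² = 256/4 = 64.
The points at distance exactly r from the centre are P, R — 2 points.

2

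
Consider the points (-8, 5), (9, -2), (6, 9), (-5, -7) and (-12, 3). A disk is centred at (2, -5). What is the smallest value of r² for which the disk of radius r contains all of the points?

260

The required radius is the distance from (2, -5) to the farthest point.
Squared distances: 200, 58, 212, 53, 260.
Maximum is 260, attained at (-12, 3).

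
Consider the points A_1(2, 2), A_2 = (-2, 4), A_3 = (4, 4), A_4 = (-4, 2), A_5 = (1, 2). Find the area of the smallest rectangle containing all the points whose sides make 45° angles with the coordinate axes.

In coordinates u = x + y, v = x − y the rectangle is axis-aligned; the map (x,y)→(u,v) scales areas by 2.
u-values: 4, 2, 8, -2, 3; range = 8 − (-2) = 10.
v-values: 0, -6, 0, -6, -1; range = 0 − (-6) = 6.
Area = (10 × 6) / 2 = 30.

30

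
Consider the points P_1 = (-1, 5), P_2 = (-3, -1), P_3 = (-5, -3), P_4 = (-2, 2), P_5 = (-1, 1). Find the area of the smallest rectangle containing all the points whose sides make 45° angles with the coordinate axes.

24

In coordinates u = x + y, v = x − y the rectangle is axis-aligned; the map (x,y)→(u,v) scales areas by 2.
u-values: 4, -4, -8, 0, 0; range = 4 − (-8) = 12.
v-values: -6, -2, -2, -4, -2; range = -2 − (-6) = 4.
Area = (12 × 4) / 2 = 24.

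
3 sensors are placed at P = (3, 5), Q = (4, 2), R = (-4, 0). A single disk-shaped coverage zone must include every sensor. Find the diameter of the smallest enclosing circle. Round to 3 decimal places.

Side lengths²: PQ² = 10, PR² = 74, QR² = 68.
Since PR² = 74 < 68 + 10 = 78, the triangle is acute, so the smallest enclosing circle is the circumcircle.
Circumcentre = (-4/13, 29/13), r² = 3145/169.
Diameter = 2r = 2√(3145/169) ≈ 8.628.

8.628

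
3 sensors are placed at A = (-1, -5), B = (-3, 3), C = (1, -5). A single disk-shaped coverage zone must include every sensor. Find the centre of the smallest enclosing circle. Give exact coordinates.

Side lengths²: AB² = 68, AC² = 4, BC² = 80.
Since BC² = 80 ≥ 68 + 4 = 72, the angle opposite BC is not acute, so the smallest enclosing circle has BC as diameter.
Centre = midpoint of BC = (-1, -1), r² = 80/4 = 20.
Centre = (-1, -1).

(-1, -1)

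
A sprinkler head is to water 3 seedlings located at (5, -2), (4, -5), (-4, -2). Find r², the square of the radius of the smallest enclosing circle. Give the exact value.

Call the three points A, B, C in the order given.
Side lengths²: AB² = 10, AC² = 81, BC² = 73.
Since AC² = 81 < 73 + 10 = 83, the triangle is acute, so the smallest enclosing circle is the circumcircle.
Circumcentre = (0.5, -13/6), r² = 365/18.

365/18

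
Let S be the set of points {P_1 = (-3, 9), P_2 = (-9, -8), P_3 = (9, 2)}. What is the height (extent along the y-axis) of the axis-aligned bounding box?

17

max y = 9, min y = -8, so height = 17.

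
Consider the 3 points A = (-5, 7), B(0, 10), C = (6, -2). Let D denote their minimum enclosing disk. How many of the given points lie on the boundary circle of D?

3

Side lengths²: AB² = 34, AC² = 202, BC² = 180.
Since AC² = 202 < 180 + 34 = 214, the triangle is acute, so the smallest enclosing circle is the circumcircle.
Circumcentre = (11/13, 38/13), r² = 8585/169.
The points at distance exactly r from the centre are A, B, C — 3 points.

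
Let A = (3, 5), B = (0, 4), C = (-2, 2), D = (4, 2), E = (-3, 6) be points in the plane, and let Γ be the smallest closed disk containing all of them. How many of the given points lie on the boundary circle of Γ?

A smallest enclosing disk is always determined by at most three of the input points on its boundary.
The farthest pair is D–E with squared distance 65. The circle on this segment as diameter has centre (0.5, 4) and r² = 65/4 = 16.25.
Check A: distance² to centre = 7.25 ≤ 16.25, so it lies inside.
All remaining points lie in this disk, and no smaller disk contains both endpoints, so this is the minimum enclosing circle.
The points at distance exactly r from the centre are D, E — 2 points.

2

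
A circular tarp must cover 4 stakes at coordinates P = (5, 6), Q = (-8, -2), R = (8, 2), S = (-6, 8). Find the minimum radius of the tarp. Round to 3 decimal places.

8.427

The minimum enclosing circle is determined by three boundary points: Q, R, S.
Their circumcentre is (-8/19, 32/19) with r² = 25636/361.
The farthest remaining point P is at distance² 17333/361 ≤ 25636/361.
r = √(25636/361) ≈ 8.427.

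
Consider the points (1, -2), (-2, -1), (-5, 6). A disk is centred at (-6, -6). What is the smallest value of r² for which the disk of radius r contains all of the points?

145

The required radius is the distance from (-6, -6) to the farthest point.
Squared distances: 65, 41, 145.
Maximum is 145, attained at (-5, 6).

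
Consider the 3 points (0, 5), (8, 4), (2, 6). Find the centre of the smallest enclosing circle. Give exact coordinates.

(4, 4.5)

Call the three points A, B, C in the order given.
Side lengths²: AB² = 65, AC² = 5, BC² = 40.
Since AB² = 65 ≥ 40 + 5 = 45, the angle opposite AB is not acute, so the smallest enclosing circle has AB as diameter.
Centre = midpoint of AB = (4, 4.5), r² = 65/4 = 16.25.
Centre = (4, 4.5).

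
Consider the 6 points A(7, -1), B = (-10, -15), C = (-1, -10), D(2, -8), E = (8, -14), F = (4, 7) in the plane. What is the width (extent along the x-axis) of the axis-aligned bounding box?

18

max x = 8, min x = -10, so width = 18.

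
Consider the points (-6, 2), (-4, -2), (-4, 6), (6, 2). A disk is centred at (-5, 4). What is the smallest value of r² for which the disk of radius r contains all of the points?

125

The required radius is the distance from (-5, 4) to the farthest point.
Squared distances: 5, 37, 5, 125.
Maximum is 125, attained at (6, 2).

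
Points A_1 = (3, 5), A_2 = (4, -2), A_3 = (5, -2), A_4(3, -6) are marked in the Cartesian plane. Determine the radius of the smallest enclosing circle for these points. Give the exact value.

5.5

The minimum enclosing circle of a finite set is fixed by two of the points (as a diameter) or three (as a circumcircle).
The farthest pair is A_1–A_4 with squared distance 121. The circle on this segment as diameter has centre (3, -0.5) and r² = 121/4 = 30.25.
Check A_2: distance² to centre = 3.25 ≤ 30.25, so it lies inside.
All remaining points lie in this disk, and no smaller disk contains both endpoints, so this is the minimum enclosing circle.
r = √(30.25) = 5.5.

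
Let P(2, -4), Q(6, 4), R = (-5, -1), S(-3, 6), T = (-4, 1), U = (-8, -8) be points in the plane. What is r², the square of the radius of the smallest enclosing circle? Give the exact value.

85

The farthest pair is Q–U with squared distance 340. The circle on this segment as diameter has centre (-1, -2) and r² = 340/4 = 85.
Check P: distance² to centre = 13 ≤ 85, so it lies inside.
All remaining points lie in this disk, and no smaller disk contains both endpoints, so this is the minimum enclosing circle.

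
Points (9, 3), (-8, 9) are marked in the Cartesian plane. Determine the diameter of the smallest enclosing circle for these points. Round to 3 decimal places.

The smallest circle enclosing two points has them as diameter endpoints.
Centre = midpoint = (0.5, 6); r² = |(9, 3)−(-8, 9)|²/4 = 325/4 = 81.25.
Diameter = 2r = 2√(81.25) ≈ 18.028.

18.028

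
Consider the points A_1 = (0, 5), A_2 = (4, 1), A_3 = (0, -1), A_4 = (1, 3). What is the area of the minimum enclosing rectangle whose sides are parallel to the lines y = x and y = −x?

24

In coordinates u = x + y, v = x − y the rectangle is axis-aligned; the map (x,y)→(u,v) scales areas by 2.
u-values: 5, 5, -1, 4; range = 5 − (-1) = 6.
v-values: -5, 3, 1, -2; range = 3 − (-5) = 8.
Area = (6 × 8) / 2 = 24.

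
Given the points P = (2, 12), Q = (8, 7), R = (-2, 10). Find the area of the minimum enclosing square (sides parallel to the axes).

The bounding box has width 10 and height 5.
An axis-aligned square enclosing the set must have side ≥ max(width, height).
So the minimum side is max(10, 5) = 10.
Area = 10² = 100.

100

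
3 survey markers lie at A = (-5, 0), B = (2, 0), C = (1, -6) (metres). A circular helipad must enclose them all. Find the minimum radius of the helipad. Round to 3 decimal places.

4.301

Side lengths²: AB² = 49, AC² = 72, BC² = 37.
Since AC² = 72 < 49 + 37 = 86, the triangle is acute, so the smallest enclosing circle is the circumcircle.
Circumcentre = (-1.5, -2.5), r² = 18.5.
r = √(18.5) ≈ 4.301.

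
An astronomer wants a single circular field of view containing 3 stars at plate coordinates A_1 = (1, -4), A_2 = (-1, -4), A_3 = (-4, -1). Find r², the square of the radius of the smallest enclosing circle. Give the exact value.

8.5

Side lengths²: A_1A_2² = 4, A_1A_3² = 34, A_2A_3² = 18.
Since A_1A_3² = 34 ≥ 18 + 4 = 22, the angle opposite A_1A_3 is not acute, so the smallest enclosing circle has A_1A_3 as diameter.
Centre = midpoint of A_1A_3 = (-1.5, -2.5), r² = 34/4 = 8.5.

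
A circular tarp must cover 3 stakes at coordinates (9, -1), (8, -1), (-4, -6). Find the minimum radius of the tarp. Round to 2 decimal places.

6.96

Call the three points A, B, C in the order given.
Side lengths²: AB² = 1, AC² = 194, BC² = 169.
Since AC² = 194 ≥ 169 + 1 = 170, the angle opposite AC is not acute, so the smallest enclosing circle has AC as diameter.
Centre = midpoint of AC = (2.5, -3.5), r² = 194/4 = 48.5.
r = √(48.5) ≈ 6.96.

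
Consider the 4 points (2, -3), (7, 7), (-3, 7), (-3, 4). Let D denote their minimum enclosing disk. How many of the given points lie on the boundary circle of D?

By Welzl's lemma the MEC is supported by two points (diametrically opposite) or three points (on a circumcircle).
The minimum enclosing circle is determined by three boundary points: (2, -3), (7, 7), (-3, 7).
Their circumcentre is (2, 3.25) with r² = 39.0625.
The farthest remaining point (-3, 4) is at distance² 25.5625 ≤ 39.0625.
The points at distance exactly r from the centre are (2, -3), (7, 7), (-3, 7) — 3 points.

3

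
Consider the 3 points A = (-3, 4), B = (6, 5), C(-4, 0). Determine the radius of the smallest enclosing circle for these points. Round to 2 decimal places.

Side lengths²: AB² = 82, AC² = 17, BC² = 125.
Since BC² = 125 ≥ 82 + 17 = 99, the angle opposite BC is not acute, so the smallest enclosing circle has BC as diameter.
Centre = midpoint of BC = (1, 2.5), r² = 125/4 = 31.25.
r = √(31.25) ≈ 5.59.

5.59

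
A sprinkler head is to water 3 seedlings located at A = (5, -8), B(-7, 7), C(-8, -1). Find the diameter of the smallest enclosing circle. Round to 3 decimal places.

Side lengths²: AB² = 369, AC² = 218, BC² = 65.
Since AB² = 369 ≥ 218 + 65 = 283, the angle opposite AB is not acute, so the smallest enclosing circle has AB as diameter.
Centre = midpoint of AB = (-1, -0.5), r² = 369/4 = 92.25.
Diameter = 2r = 2√(92.25) ≈ 19.209.

19.209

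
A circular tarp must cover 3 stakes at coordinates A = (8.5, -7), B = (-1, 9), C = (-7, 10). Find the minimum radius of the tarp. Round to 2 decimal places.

11.50

Side lengths²: AB² = 346.25, AC² = 529.25, BC² = 37.
Since AC² = 529.25 ≥ 346.25 + 37 = 383.25, the angle opposite AC is not acute, so the smallest enclosing circle has AC as diameter.
Centre = midpoint of AC = (0.75, 1.5), r² = 529.25/4 = 132.3125.
r = √(132.3125) ≈ 11.50.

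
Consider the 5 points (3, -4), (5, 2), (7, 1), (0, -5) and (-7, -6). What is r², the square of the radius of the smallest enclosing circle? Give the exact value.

61.25

The minimum enclosing circle of a finite set is fixed by two of the points (as a diameter) or three (as a circumcircle).
The farthest pair is (7, 1)–(-7, -6) with squared distance 245. The circle on this segment as diameter has centre (0, -2.5) and r² = 245/4 = 61.25.
Check (3, -4): distance² to centre = 11.25 ≤ 61.25, so it lies inside.
All remaining points lie in this disk, and no smaller disk contains both endpoints, so this is the minimum enclosing circle.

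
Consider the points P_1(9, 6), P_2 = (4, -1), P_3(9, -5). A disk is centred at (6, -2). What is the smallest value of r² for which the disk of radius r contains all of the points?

73

The required radius is the distance from (6, -2) to the farthest point.
Squared distances: 73, 5, 18.
Maximum is 73, attained at P_1.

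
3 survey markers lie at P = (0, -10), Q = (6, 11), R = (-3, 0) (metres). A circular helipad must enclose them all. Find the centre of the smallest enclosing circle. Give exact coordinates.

Side lengths²: PQ² = 477, PR² = 109, QR² = 202.
Since PQ² = 477 ≥ 202 + 109 = 311, the angle opposite PQ is not acute, so the smallest enclosing circle has PQ as diameter.
Centre = midpoint of PQ = (3, 0.5), r² = 477/4 = 119.25.
Centre = (3, 0.5).

(3, 0.5)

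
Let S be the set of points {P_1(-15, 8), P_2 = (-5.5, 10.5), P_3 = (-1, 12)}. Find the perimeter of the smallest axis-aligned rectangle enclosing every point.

36

Width = max x − min x = -1 − (-15) = 14.
Height = max y − min y = 12 − 8 = 4.
Perimeter = 2(14 + 4) = 36.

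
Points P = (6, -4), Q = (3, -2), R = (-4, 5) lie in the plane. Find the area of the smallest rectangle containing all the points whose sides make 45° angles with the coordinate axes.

In coordinates u = x + y, v = x − y the rectangle is axis-aligned; the map (x,y)→(u,v) scales areas by 2.
u-values: 2, 1, 1; range = 2 − 1 = 1.
v-values: 10, 5, -9; range = 10 − (-9) = 19.
Area = (1 × 19) / 2 = 9.5.

9.5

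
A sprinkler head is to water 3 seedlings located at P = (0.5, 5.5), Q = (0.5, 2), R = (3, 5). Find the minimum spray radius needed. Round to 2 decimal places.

1.99

Side lengths²: PQ² = 12.25, PR² = 6.5, QR² = 15.25.
Since QR² = 15.25 < 12.25 + 6.5 = 18.75, the triangle is acute, so the smallest enclosing circle is the circumcircle.
Circumcentre = (1.45, 3.75), r² = 3.965.
r = √(3.965) ≈ 1.99.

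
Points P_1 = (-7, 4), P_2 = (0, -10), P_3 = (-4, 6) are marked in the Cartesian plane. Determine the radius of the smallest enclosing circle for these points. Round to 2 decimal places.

Side lengths²: P_1P_2² = 245, P_1P_3² = 13, P_2P_3² = 272.
Since P_2P_3² = 272 ≥ 245 + 13 = 258, the angle opposite P_2P_3 is not acute, so the smallest enclosing circle has P_2P_3 as diameter.
Centre = midpoint of P_2P_3 = (-2, -2), r² = 272/4 = 68.
r = √68 ≈ 8.25.

8.25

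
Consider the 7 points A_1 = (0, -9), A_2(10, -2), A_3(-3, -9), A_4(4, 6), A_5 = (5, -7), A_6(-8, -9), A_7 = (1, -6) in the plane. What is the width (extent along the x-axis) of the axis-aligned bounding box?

18

max x = 10, min x = -8, so width = 18.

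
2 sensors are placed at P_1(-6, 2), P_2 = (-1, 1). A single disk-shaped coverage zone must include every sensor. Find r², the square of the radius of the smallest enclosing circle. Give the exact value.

6.5

The smallest circle enclosing two points has them as diameter endpoints.
Centre = midpoint = (-3.5, 1.5); r² = |P_1P_2|²/4 = 26/4 = 6.5.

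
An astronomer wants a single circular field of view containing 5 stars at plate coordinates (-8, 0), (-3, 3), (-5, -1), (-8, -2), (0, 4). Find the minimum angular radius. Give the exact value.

By Welzl's lemma the MEC is supported by two points (diametrically opposite) or three points (on a circumcircle).
The farthest pair is (-8, -2)–(0, 4) with squared distance 100. The circle on this segment as diameter has centre (-4, 1) and r² = 100/4 = 25.
Check (-8, 0): distance² to centre = 17 ≤ 25, so it lies inside.
All remaining points lie in this disk, and no smaller disk contains both endpoints, so this is the minimum enclosing circle.
r = √25 = 5.

5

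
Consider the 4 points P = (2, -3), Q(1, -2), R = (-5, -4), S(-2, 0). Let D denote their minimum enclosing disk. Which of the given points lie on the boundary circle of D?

The minimum enclosing circle of a finite set is fixed by two of the points (as a diameter) or three (as a circumcircle).
The farthest pair is P–R with squared distance 50. The circle on this segment as diameter has centre (-1.5, -3.5) and r² = 50/4 = 12.5.
Check Q: distance² to centre = 8.5 ≤ 12.5, so it lies inside.
All remaining points lie in this disk, and no smaller disk contains both endpoints, so this is the minimum enclosing circle.
The points at distance exactly r from the centre are P, R, S — 3 points.

P, R, S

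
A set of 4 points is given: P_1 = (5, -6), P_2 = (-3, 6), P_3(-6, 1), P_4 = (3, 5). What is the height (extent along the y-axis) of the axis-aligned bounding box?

12

max y = 6, min y = -6, so height = 12.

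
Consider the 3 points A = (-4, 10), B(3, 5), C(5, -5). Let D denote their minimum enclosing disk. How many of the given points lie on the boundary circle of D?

Side lengths²: AB² = 74, AC² = 306, BC² = 104.
Since AC² = 306 ≥ 104 + 74 = 178, the angle opposite AC is not acute, so the smallest enclosing circle has AC as diameter.
Centre = midpoint of AC = (0.5, 2.5), r² = 306/4 = 76.5.
The points at distance exactly r from the centre are A, C — 2 points.

2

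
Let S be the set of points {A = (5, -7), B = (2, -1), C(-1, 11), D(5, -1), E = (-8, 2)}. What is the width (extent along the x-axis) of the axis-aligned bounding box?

13

max x = 5, min x = -8, so width = 13.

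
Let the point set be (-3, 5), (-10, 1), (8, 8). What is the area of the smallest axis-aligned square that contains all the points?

The bounding box has width 18 and height 7.
An axis-aligned square enclosing the set must have side ≥ max(width, height).
So the minimum side is max(18, 7) = 18.
Area = 18² = 324.

324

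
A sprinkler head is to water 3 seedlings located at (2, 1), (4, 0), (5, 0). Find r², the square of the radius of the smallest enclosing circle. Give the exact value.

Call the three points A, B, C in the order given.
Side lengths²: AB² = 5, AC² = 10, BC² = 1.
Since AC² = 10 ≥ 5 + 1 = 6, the angle opposite AC is not acute, so the smallest enclosing circle has AC as diameter.
Centre = midpoint of AC = (3.5, 0.5), r² = 10/4 = 2.5.

2.5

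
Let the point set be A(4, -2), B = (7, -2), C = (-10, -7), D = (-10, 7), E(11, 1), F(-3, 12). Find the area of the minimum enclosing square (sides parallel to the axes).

The bounding box has width 21 and height 19.
An axis-aligned square enclosing the set must have side ≥ max(width, height).
So the minimum side is max(21, 19) = 21.
Area = 21² = 441.

441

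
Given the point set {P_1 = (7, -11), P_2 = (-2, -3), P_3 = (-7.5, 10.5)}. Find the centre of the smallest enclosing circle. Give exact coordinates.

(-0.25, -0.25)

Side lengths²: P_1P_2² = 145, P_1P_3² = 672.5, P_2P_3² = 212.5.
Since P_1P_3² = 672.5 ≥ 212.5 + 145 = 357.5, the angle opposite P_1P_3 is not acute, so the smallest enclosing circle has P_1P_3 as diameter.
Centre = midpoint of P_1P_3 = (-0.25, -0.25), r² = 672.5/4 = 168.125.
Centre = (-0.25, -0.25).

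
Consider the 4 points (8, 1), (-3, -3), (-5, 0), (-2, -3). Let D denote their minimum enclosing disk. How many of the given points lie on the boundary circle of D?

2

The minimum enclosing circle of a finite set is fixed by two of the points (as a diameter) or three (as a circumcircle).
The farthest pair is (8, 1)–(-5, 0) with squared distance 170. The circle on this segment as diameter has centre (1.5, 0.5) and r² = 170/4 = 42.5.
Check (-3, -3): distance² to centre = 32.5 ≤ 42.5, so it lies inside.
All remaining points lie in this disk, and no smaller disk contains both endpoints, so this is the minimum enclosing circle.
The points at distance exactly r from the centre are (8, 1), (-5, 0) — 2 points.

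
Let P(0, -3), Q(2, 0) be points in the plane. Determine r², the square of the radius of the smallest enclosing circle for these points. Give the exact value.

3.25

The smallest circle enclosing two points has them as diameter endpoints.
Centre = midpoint = (1, -1.5); r² = |PQ|²/4 = 13/4 = 3.25.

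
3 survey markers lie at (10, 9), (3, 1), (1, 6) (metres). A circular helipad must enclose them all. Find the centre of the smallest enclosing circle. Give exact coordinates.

(213/34, 177/34)

Call the three points A, B, C in the order given.
Side lengths²: AB² = 113, AC² = 90, BC² = 29.
Since AB² = 113 < 90 + 29 = 119, the triangle is acute, so the smallest enclosing circle is the circumcircle.
Circumcentre = (213/34, 177/34), r² = 16385/578.
Centre = (213/34, 177/34).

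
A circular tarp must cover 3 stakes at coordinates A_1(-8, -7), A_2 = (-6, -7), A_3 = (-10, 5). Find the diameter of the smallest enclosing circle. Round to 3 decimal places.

12.649

Side lengths²: A_1A_2² = 4, A_1A_3² = 148, A_2A_3² = 160.
Since A_2A_3² = 160 ≥ 148 + 4 = 152, the angle opposite A_2A_3 is not acute, so the smallest enclosing circle has A_2A_3 as diameter.
Centre = midpoint of A_2A_3 = (-8, -1), r² = 160/4 = 40.
Diameter = 2r = 2√40 ≈ 12.649.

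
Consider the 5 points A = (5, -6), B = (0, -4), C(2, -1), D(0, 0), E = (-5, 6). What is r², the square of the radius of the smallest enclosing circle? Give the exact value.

The farthest pair is A–E with squared distance 244. The circle on this segment as diameter has centre (0, 0) and r² = 244/4 = 61.
Check B: distance² to centre = 16 ≤ 61, so it lies inside.
All remaining points lie in this disk, and no smaller disk contains both endpoints, so this is the minimum enclosing circle.

61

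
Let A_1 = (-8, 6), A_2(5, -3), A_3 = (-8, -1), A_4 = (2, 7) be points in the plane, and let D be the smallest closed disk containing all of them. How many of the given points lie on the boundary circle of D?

The minimum enclosing circle of a finite set is fixed by two of the points (as a diameter) or three (as a circumcircle).
The farthest pair is A_1–A_2 with squared distance 250. The circle on this segment as diameter has centre (-1.5, 1.5) and r² = 250/4 = 62.5.
Check A_3: distance² to centre = 48.5 ≤ 62.5, so it lies inside.
All remaining points lie in this disk, and no smaller disk contains both endpoints, so this is the minimum enclosing circle.
The points at distance exactly r from the centre are A_1, A_2 — 2 points.

2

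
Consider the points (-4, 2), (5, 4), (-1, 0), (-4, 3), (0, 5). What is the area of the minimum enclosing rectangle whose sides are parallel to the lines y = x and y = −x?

44

In coordinates u = x + y, v = x − y the rectangle is axis-aligned; the map (x,y)→(u,v) scales areas by 2.
u-values: -2, 9, -1, -1, 5; range = 9 − (-2) = 11.
v-values: -6, 1, -1, -7, -5; range = 1 − (-7) = 8.
Area = (11 × 8) / 2 = 44.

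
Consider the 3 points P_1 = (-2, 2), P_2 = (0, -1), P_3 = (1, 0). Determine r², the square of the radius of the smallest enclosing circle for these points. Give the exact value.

Side lengths²: P_1P_2² = 13, P_1P_3² = 13, P_2P_3² = 2.
Since P_1P_3² = 13 < 13 + 2 = 15, the triangle is acute, so the smallest enclosing circle is the circumcircle.
Circumcentre = (-0.7, 0.7), r² = 3.38.

3.38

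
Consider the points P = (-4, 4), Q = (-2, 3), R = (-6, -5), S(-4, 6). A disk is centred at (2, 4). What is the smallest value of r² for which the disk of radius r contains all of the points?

145

The required radius is the distance from (2, 4) to the farthest point.
Squared distances: 36, 17, 145, 40.
Maximum is 145, attained at R.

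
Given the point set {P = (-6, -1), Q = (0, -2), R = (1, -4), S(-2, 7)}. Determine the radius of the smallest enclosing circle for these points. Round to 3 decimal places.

5.711

The minimum enclosing circle of a finite set is fixed by two of the points (as a diameter) or three (as a circumcircle).
The minimum enclosing circle is determined by three boundary points: P, R, S.
Their circumcentre is (-14/17, 24/17) with r² = 9425/289.
The farthest remaining point Q is at distance² 3560/289 ≤ 9425/289.
r = √(9425/289) ≈ 5.711.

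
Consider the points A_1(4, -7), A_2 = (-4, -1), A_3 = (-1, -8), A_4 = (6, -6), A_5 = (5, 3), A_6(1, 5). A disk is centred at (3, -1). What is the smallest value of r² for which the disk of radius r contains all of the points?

The required radius is the distance from (3, -1) to the farthest point.
Squared distances: 37, 49, 65, 34, 20, 40.
Maximum is 65, attained at A_3.

65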